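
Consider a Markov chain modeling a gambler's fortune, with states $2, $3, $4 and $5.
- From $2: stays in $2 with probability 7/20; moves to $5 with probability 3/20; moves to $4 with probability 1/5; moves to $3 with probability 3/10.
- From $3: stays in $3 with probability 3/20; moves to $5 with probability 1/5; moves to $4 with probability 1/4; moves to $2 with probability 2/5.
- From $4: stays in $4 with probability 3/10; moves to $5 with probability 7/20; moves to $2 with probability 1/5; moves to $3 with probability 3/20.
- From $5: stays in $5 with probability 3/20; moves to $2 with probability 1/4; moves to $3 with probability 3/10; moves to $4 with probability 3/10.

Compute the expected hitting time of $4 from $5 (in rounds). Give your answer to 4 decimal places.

3.9242

Let t(s) be the expected number of rounds to first reach $4 from state s, with t($4) = 0. Conditioning on the first round:
t($2) = 1 + 0.35·t($2) + 0.3·t($3) + 0.15·t($5)
t($3) = 1 + 0.4·t($2) + 0.15·t($3) + 0.2·t($5)
t($5) = 1 + 0.25·t($2) + 0.3·t($3) + 0.15·t($5)
Solving: t($2) = 4.3602, t($3) = 4.1517, t($5) = 3.9242.
Expected rounds from $5 to $4: 3.9242.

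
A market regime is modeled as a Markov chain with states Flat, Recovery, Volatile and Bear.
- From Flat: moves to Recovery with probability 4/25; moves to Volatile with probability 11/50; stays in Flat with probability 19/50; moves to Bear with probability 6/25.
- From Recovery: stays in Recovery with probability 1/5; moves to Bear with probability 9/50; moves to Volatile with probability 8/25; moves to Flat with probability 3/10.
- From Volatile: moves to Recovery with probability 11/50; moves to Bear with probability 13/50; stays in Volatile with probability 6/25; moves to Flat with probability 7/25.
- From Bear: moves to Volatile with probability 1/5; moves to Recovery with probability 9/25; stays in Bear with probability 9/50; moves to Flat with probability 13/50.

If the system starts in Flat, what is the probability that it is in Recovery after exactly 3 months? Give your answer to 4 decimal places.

Propagate the distribution vector 3 months from Flat.
After 0 months: (1.0000, 0.0000, 0.0000, 0.0000)
After 1 month: (0.3800, 0.1600, 0.2200, 0.2400)
After 2 months: (0.3164, 0.2276, 0.2356, 0.2204)
After 3 months: (0.3118, 0.2273, 0.2431, 0.2178)
P(in Recovery after 3 months) = 0.2273

0.2273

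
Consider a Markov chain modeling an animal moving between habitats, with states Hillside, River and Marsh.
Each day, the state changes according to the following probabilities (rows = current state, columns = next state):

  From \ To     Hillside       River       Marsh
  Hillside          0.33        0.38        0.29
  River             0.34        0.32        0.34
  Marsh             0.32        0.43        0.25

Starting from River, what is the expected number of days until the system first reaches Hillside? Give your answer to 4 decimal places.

2.9962

Let t(s) be the expected number of days to first reach Hillside from state s, with t(Hillside) = 0. Conditioning on the first day:
t(River) = 1 + 0.32·t(River) + 0.34·t(Marsh)
t(Marsh) = 1 + 0.43·t(River) + 0.25·t(Marsh)
Solving: t(River) = 2.9962, t(Marsh) = 3.0511.
Expected days from River to Hillside: 2.9962.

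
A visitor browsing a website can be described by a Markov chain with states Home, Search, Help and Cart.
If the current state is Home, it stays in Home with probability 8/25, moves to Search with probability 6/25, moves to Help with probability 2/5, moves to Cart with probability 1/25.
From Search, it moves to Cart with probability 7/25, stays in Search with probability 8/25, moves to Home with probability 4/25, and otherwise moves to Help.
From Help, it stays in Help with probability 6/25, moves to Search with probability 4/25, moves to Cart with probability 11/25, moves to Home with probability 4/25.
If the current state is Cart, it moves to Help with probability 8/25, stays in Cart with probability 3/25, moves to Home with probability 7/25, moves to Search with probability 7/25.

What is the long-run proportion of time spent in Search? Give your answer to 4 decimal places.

Let the stationary distribution be π with π = πP and π_1 + π_2 + π_3 + π_4 = 1.
π_1 = 0.32·π_1 + 0.16·π_2 + 0.16·π_3 + 0.28·π_4
π_2 = 0.24·π_1 + 0.32·π_2 + 0.16·π_3 + 0.28·π_4
π_3 = 0.4·π_1 + 0.24·π_2 + 0.24·π_3 + 0.32·π_4
Solving with the normalization constraint gives π = (0.2241, 0.2455, 0.2947, 0.2357).
So the stationary probability of Search is 0.2455.

0.2455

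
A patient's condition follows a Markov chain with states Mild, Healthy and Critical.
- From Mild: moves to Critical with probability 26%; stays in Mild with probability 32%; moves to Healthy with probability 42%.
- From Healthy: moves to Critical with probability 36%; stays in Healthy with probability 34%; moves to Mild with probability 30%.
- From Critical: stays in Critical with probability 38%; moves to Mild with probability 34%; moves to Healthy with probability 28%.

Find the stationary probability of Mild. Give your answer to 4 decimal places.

0.3198

Let the stationary distribution be π with π = πP and π_1 + π_2 + π_3 = 1.
π_1 = 0.32·π_1 + 0.3·π_2 + 0.34·π_3
π_2 = 0.42·π_1 + 0.34·π_2 + 0.28·π_3
Solving with the normalization constraint gives π = (0.3198, 0.3455, 0.3347).
So the stationary probability of Mild is 0.3198.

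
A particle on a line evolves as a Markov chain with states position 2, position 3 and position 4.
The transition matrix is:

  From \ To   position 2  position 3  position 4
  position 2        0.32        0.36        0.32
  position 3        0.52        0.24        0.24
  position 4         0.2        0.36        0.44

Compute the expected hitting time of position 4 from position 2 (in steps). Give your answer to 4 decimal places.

Let t(s) be the expected number of steps to first reach position 4 from state s, with t(position 4) = 0. Conditioning on the first step:
t(position 2) = 1 + 0.32·t(position 2) + 0.36·t(position 3)
t(position 3) = 1 + 0.52·t(position 2) + 0.24·t(position 3)
Solving: t(position 2) = 3.3981, t(position 3) = 3.6408.
Expected steps from position 2 to position 4: 3.3981.

3.3981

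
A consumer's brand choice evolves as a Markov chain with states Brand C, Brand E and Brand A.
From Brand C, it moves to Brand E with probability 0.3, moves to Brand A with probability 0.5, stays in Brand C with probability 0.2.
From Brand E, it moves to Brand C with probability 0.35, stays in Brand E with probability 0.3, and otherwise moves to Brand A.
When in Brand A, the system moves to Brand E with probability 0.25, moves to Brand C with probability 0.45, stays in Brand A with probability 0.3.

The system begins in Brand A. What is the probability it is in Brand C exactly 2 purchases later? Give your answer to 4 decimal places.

Sum over the intermediate state after 1 purchase:
P = P(Brand A→Brand C)·P(Brand C→Brand C) + P(Brand A→Brand E)·P(Brand E→Brand C) + P(Brand A→Brand A)·P(Brand A→Brand C)
  = 0.45×0.2 + 0.25×0.35 + 0.3×0.45
  = 0.0900 + 0.0875 + 0.1350 = 0.3125

0.3125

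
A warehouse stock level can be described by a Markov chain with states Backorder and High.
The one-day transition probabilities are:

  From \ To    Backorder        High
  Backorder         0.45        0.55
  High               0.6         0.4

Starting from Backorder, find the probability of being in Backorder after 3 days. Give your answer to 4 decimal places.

Propagate the distribution vector 3 days from Backorder.
After 0 days: (1.0000, 0.0000)
After 1 day: (0.4500, 0.5500)
After 2 days: (0.5325, 0.4675)
After 3 days: (0.5201, 0.4799)
P(in Backorder after 3 days) = 0.5201

0.5201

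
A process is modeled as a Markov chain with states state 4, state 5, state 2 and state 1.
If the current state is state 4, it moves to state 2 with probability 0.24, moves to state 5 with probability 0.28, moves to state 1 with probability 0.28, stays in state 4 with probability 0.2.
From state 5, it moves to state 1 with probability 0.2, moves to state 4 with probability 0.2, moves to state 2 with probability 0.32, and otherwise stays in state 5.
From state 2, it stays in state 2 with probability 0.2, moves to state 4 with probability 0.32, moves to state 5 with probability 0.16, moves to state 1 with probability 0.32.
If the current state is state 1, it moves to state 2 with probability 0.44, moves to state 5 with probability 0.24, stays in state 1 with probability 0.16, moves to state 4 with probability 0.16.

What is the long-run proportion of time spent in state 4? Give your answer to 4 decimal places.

0.2257

Let the stationary distribution be π with π = πP and π_1 + π_2 + π_3 + π_4 = 1.
π_1 = 0.2·π_1 + 0.2·π_2 + 0.32·π_3 + 0.16·π_4
π_2 = 0.28·π_1 + 0.28·π_2 + 0.16·π_3 + 0.24·π_4
π_3 = 0.24·π_1 + 0.32·π_2 + 0.2·π_3 + 0.44·π_4
Solving with the normalization constraint gives π = (0.2257, 0.2348, 0.2957, 0.2438).
So the stationary probability of state 4 is 0.2257.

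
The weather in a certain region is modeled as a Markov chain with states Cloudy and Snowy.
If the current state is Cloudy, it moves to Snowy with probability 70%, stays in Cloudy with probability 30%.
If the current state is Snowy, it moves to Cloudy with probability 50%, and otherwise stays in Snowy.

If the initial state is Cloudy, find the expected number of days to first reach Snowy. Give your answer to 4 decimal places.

Let t(s) be the expected number of days to first reach Snowy from state s, with t(Snowy) = 0. Conditioning on the first day:
t(Cloudy) = 1 + 0.3·t(Cloudy)
Solving: t(Cloudy) = 1.4286.
Expected days from Cloudy to Snowy: 1.4286.

1.4286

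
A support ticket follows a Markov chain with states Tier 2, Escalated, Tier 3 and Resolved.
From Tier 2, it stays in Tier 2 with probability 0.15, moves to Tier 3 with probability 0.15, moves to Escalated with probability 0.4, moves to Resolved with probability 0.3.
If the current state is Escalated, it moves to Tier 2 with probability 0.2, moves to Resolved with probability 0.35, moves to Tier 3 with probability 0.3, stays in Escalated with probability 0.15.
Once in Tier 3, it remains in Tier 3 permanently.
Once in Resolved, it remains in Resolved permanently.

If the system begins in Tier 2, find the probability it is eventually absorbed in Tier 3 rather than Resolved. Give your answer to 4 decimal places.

0.3852

Let h(s) be the probability of absorption at Tier 3 starting from transient state s. Then h(Tier 3) = 1 and h(Resolved) = 0. By first-step analysis:
h(Tier 2) = 0.15·h(Tier 2) + 0.4·h(Escalated) + 0.15·1 + 0.3·0
h(Escalated) = 0.2·h(Tier 2) + 0.15·h(Escalated) + 0.3·1 + 0.35·0
Solving: h(Tier 2) = 0.3852, h(Escalated) = 0.4436.
Starting from Tier 2, the probability is 0.3852.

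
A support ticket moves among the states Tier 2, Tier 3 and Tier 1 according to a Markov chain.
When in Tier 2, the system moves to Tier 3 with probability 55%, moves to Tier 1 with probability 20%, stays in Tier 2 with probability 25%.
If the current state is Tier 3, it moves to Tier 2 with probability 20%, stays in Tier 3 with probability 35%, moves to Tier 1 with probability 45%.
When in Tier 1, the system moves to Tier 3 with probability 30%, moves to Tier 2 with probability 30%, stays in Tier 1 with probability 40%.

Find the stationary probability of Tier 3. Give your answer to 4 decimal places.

0.3814

Let the stationary distribution be π with π = πP and π_1 + π_2 + π_3 = 1.
π_1 = 0.25·π_1 + 0.2·π_2 + 0.3·π_3
π_2 = 0.55·π_1 + 0.35·π_2 + 0.3·π_3
Solving with the normalization constraint gives π = (0.2494, 0.3814, 0.3692).
So the stationary probability of Tier 3 is 0.3814.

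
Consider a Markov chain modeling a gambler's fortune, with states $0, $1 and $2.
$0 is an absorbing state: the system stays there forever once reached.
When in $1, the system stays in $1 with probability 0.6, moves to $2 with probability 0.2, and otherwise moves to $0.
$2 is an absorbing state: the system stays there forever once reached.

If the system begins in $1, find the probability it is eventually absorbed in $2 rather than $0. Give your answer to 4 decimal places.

Let h(s) be the probability of absorption at $2 starting from transient state s. Then h($2) = 1 and h($0) = 0. By first-step analysis:
h($1) = 0.2·0 + 0.6·h($1) + 0.2·1
Solving: h($1) = 0.5000.
Starting from $1, the probability is 0.5000.

0.5000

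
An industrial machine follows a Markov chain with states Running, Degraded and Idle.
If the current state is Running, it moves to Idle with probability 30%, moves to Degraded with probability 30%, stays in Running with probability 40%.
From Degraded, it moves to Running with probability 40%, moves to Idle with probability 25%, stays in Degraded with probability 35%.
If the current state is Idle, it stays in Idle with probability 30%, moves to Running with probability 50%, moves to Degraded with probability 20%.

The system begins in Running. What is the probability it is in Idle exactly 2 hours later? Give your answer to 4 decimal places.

Sum over the intermediate state after 1 hour:
P = P(Running→Running)·P(Running→Idle) + P(Running→Degraded)·P(Degraded→Idle) + P(Running→Idle)·P(Idle→Idle)
  = 0.4×0.3 + 0.3×0.25 + 0.3×0.3
  = 0.1200 + 0.0750 + 0.0900 = 0.2850

0.2850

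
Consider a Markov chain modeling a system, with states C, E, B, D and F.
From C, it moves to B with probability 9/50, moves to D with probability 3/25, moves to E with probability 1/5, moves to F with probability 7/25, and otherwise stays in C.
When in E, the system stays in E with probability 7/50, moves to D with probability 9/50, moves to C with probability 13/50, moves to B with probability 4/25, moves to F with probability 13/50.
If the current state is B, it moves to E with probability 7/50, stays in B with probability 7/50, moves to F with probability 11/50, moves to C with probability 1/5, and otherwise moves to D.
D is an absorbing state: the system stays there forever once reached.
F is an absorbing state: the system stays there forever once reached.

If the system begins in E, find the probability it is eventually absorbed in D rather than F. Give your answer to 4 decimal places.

0.4172

Let h(s) be the probability of absorption at D starting from transient state s. Then h(D) = 1 and h(F) = 0. By first-step analysis:
h(C) = 0.22·h(C) + 0.2·h(E) + 0.18·h(B) + 0.12·1 + 0.28·0
h(E) = 0.26·h(C) + 0.14·h(E) + 0.16·h(B) + 0.18·1 + 0.26·0
h(B) = 0.2·h(C) + 0.14·h(E) + 0.14·h(B) + 0.3·1 + 0.22·0
Solving: h(C) = 0.3772, h(E) = 0.4172, h(B) = 0.5045.
Starting from E, the probability is 0.4172.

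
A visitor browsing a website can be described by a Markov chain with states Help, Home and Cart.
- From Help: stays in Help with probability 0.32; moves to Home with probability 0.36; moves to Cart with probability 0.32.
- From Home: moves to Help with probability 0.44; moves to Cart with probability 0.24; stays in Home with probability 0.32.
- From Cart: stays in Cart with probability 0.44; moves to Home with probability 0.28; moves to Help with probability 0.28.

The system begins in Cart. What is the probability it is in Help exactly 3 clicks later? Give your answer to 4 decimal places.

0.3436

Propagate the distribution vector 3 clicks from Cart.
After 0 clicks: (0.0000, 0.0000, 1.0000)
After 1 click: (0.2800, 0.2800, 0.4400)
After 2 clicks: (0.3360, 0.3136, 0.3504)
After 3 clicks: (0.3436, 0.3194, 0.3370)
P(in Help after 3 clicks) = 0.3436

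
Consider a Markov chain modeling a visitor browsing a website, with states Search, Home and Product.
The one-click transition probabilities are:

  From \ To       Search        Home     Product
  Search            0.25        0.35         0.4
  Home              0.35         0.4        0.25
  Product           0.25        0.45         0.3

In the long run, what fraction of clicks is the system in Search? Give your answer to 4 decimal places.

Let the stationary distribution be π with π = πP and π_1 + π_2 + π_3 = 1.
π_1 = 0.25·π_1 + 0.35·π_2 + 0.25·π_3
π_2 = 0.35·π_1 + 0.4·π_2 + 0.45·π_3
Solving with the normalization constraint gives π = (0.2901, 0.4009, 0.3090).
So the stationary probability of Search is 0.2901.

0.2901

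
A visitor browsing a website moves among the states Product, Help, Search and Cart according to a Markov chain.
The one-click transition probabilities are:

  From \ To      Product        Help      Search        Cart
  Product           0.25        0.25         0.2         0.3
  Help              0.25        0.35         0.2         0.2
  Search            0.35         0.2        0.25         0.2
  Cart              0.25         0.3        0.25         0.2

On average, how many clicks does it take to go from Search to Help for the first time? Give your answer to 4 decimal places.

4.2045

Let t(s) be the expected number of clicks to first reach Help from state s, with t(Help) = 0. Conditioning on the first click:
t(Product) = 1 + 0.25·t(Product) + 0.2·t(Search) + 0.3·t(Cart)
t(Search) = 1 + 0.35·t(Product) + 0.25·t(Search) + 0.2·t(Cart)
t(Cart) = 1 + 0.25·t(Product) + 0.25·t(Search) + 0.2·t(Cart)
Solving: t(Product) = 3.9773, t(Search) = 4.2045, t(Cart) = 3.8068.
Expected clicks from Search to Help: 4.2045.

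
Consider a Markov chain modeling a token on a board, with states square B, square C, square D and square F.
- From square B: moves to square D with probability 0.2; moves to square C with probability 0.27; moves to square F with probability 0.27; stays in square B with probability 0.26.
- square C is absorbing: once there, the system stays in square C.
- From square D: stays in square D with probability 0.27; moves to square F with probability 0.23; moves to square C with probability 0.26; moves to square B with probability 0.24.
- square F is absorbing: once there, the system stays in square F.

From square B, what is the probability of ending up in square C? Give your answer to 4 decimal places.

Let h(s) be the probability of absorption at square C starting from transient state s. Then h(square C) = 1 and h(square F) = 0. By first-step analysis:
h(square B) = 0.26·h(square B) + 0.27·1 + 0.2·h(square D) + 0.27·0
h(square D) = 0.24·h(square B) + 0.26·1 + 0.27·h(square D) + 0.23·0
Solving: h(square B) = 0.5061, h(square D) = 0.5226.
Starting from square B, the probability is 0.5061.

0.5061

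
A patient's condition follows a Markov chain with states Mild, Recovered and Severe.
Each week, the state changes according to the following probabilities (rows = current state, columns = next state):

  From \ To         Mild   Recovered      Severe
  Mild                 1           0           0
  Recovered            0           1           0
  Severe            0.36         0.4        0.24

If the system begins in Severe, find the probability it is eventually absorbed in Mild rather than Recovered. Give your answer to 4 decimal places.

0.4737

Let h(s) be the probability of absorption at Mild starting from transient state s. Then h(Mild) = 1 and h(Recovered) = 0. By first-step analysis:
h(Severe) = 0.36·1 + 0.4·0 + 0.24·h(Severe)
Solving: h(Severe) = 0.4737.
Starting from Severe, the probability is 0.4737.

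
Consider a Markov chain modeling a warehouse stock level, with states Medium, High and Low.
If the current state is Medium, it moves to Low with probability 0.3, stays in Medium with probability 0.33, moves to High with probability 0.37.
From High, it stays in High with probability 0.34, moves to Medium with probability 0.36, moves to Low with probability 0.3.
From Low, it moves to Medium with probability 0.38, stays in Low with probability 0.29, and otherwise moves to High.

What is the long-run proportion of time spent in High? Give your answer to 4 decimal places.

0.3477

Let the stationary distribution be π with π = πP and π_1 + π_2 + π_3 = 1.
π_1 = 0.33·π_1 + 0.36·π_2 + 0.38·π_3
π_2 = 0.37·π_1 + 0.34·π_2 + 0.33·π_3
Solving with the normalization constraint gives π = (0.3553, 0.3477, 0.2970).
So the stationary probability of High is 0.3477.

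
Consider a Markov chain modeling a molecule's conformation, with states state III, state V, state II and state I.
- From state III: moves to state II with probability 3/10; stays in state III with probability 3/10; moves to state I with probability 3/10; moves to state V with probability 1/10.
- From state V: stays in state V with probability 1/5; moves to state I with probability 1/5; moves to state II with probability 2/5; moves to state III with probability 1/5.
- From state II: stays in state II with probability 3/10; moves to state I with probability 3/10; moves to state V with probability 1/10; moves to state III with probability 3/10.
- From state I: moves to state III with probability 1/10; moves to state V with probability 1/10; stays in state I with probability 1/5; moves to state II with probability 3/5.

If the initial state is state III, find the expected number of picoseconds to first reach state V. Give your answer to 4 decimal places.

10.0000

Let t(s) be the expected number of picoseconds to first reach state V from state s, with t(state V) = 0. Conditioning on the first picosecond:
t(state III) = 1 + 0.3·t(state III) + 0.3·t(state II) + 0.3·t(state I)
t(state II) = 1 + 0.3·t(state III) + 0.3·t(state II) + 0.3·t(state I)
t(state I) = 1 + 0.1·t(state III) + 0.6·t(state II) + 0.2·t(state I)
Solving: t(state III) = 10.0000, t(state II) = 10.0000, t(state I) = 10.0000.
Expected picoseconds from state III to state V: 10.0000.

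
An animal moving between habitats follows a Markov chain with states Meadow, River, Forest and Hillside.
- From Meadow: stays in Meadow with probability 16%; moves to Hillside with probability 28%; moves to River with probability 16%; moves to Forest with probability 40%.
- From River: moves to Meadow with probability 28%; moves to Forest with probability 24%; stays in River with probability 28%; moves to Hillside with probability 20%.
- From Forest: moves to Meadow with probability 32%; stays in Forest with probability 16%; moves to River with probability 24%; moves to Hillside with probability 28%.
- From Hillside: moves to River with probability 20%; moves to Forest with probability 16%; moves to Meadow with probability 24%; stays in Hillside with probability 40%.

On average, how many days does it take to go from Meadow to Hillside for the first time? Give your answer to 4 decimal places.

3.7979

Let t(s) be the expected number of days to first reach Hillside from state s, with t(Hillside) = 0. Conditioning on the first day:
t(Meadow) = 1 + 0.16·t(Meadow) + 0.16·t(River) + 0.4·t(Forest)
t(River) = 1 + 0.28·t(Meadow) + 0.28·t(River) + 0.24·t(Forest)
t(Forest) = 1 + 0.32·t(Meadow) + 0.24·t(River) + 0.16·t(Forest)
Solving: t(Meadow) = 3.7979, t(River) = 4.1391, t(Forest) = 3.8199.
Expected days from Meadow to Hillside: 3.7979.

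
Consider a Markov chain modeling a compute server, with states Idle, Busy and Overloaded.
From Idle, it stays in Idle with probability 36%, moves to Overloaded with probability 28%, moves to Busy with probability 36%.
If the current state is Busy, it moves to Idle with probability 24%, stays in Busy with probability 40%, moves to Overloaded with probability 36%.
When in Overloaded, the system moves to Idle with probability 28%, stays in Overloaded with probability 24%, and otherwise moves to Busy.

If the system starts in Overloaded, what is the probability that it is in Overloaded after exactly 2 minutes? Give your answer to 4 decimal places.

0.3088

Sum over the intermediate state after 1 minute:
P = P(Overloaded→Idle)·P(Idle→Overloaded) + P(Overloaded→Busy)·P(Busy→Overloaded) + P(Overloaded→Overloaded)·P(Overloaded→Overloaded)
  = 0.28×0.28 + 0.48×0.36 + 0.24×0.24
  = 0.0784 + 0.1728 + 0.0576 = 0.3088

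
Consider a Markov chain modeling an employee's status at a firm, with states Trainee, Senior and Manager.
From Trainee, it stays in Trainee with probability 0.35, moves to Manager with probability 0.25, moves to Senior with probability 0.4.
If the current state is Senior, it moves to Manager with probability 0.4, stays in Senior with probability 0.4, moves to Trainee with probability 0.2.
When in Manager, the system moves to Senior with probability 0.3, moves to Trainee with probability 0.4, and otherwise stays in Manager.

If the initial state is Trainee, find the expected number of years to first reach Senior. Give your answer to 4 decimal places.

Let t(s) be the expected number of years to first reach Senior from state s, with t(Senior) = 0. Conditioning on the first year:
t(Trainee) = 1 + 0.35·t(Trainee) + 0.25·t(Manager)
t(Manager) = 1 + 0.4·t(Trainee) + 0.3·t(Manager)
Solving: t(Trainee) = 2.6761, t(Manager) = 2.9577.
Expected years from Trainee to Senior: 2.6761.

2.6761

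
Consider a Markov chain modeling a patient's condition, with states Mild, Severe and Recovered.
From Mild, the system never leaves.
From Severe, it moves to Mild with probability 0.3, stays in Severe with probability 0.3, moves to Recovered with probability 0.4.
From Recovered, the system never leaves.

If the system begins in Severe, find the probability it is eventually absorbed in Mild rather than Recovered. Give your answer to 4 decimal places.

0.4286

Let h(s) be the probability of absorption at Mild starting from transient state s. Then h(Mild) = 1 and h(Recovered) = 0. By first-step analysis:
h(Severe) = 0.3·1 + 0.3·h(Severe) + 0.4·0
Solving: h(Severe) = 0.4286.
Starting from Severe, the probability is 0.4286.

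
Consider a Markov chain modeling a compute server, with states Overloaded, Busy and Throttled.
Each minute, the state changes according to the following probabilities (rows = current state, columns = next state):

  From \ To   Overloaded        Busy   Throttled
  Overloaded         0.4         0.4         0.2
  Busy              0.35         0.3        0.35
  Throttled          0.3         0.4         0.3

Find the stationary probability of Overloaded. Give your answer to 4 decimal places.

0.3535

Let the stationary distribution be π with π = πP and π_1 + π_2 + π_3 = 1.
π_1 = 0.4·π_1 + 0.35·π_2 + 0.3·π_3
π_2 = 0.4·π_1 + 0.3·π_2 + 0.4·π_3
Solving with the normalization constraint gives π = (0.3535, 0.3636, 0.2828).
So the stationary probability of Overloaded is 0.3535.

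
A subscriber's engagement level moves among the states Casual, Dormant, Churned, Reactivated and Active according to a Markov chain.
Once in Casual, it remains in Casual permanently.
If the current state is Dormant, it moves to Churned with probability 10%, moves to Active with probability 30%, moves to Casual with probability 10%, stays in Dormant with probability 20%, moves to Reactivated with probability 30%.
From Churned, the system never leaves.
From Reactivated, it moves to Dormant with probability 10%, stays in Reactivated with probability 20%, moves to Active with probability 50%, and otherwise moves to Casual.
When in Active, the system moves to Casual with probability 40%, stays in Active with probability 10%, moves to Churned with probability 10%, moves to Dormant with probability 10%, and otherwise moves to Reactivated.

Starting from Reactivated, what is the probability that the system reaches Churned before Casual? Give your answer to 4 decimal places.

0.1496

Let h(s) be the probability of absorption at Churned starting from transient state s. Then h(Churned) = 1 and h(Casual) = 0. By first-step analysis:
h(Dormant) = 0.1·0 + 0.2·h(Dormant) + 0.1·1 + 0.3·h(Reactivated) + 0.3·h(Active)
h(Reactivated) = 0.2·0 + 0.1·h(Dormant) + 0.2·h(Reactivated) + 0.5·h(Active)
h(Active) = 0.4·0 + 0.1·h(Dormant) + 0.1·1 + 0.3·h(Reactivated) + 0.1·h(Active)
Solving: h(Dormant) = 0.2520, h(Reactivated) = 0.1496, h(Active) = 0.1890.
Starting from Reactivated, the probability is 0.1496.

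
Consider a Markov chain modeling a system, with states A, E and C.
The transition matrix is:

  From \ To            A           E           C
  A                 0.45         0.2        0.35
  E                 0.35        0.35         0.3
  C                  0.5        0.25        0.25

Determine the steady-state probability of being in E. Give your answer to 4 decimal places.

Let the stationary distribution be π with π = πP and π_1 + π_2 + π_3 = 1.
π_1 = 0.45·π_1 + 0.35·π_2 + 0.5·π_3
π_2 = 0.2·π_1 + 0.35·π_2 + 0.25·π_3
Solving with the normalization constraint gives π = (0.4400, 0.2533, 0.3067).
So the stationary probability of E is 0.2533.

0.2533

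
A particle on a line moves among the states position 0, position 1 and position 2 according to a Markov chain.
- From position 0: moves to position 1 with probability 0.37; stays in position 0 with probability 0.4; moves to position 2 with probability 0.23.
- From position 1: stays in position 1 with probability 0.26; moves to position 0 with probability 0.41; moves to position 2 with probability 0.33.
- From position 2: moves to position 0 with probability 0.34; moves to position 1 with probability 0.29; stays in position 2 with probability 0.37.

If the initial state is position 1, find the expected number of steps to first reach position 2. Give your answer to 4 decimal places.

3.4554

Let t(s) be the expected number of steps to first reach position 2 from state s, with t(position 2) = 0. Conditioning on the first step:
t(position 0) = 1 + 0.4·t(position 0) + 0.37·t(position 1)
t(position 1) = 1 + 0.41·t(position 0) + 0.26·t(position 1)
Solving: t(position 0) = 3.7975, t(position 1) = 3.4554.
Expected steps from position 1 to position 2: 3.4554.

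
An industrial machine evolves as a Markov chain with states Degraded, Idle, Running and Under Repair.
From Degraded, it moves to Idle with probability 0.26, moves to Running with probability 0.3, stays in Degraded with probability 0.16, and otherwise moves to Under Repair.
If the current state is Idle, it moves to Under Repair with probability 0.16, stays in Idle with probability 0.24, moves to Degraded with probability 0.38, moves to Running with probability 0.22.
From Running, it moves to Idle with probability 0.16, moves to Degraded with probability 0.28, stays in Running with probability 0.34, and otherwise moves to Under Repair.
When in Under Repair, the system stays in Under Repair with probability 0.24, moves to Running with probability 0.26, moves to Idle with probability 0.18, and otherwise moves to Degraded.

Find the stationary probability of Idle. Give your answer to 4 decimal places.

0.2090

Let the stationary distribution be π with π = πP and π_1 + π_2 + π_3 + π_4 = 1.
π_1 = 0.16·π_1 + 0.38·π_2 + 0.28·π_3 + 0.32·π_4
π_2 = 0.26·π_1 + 0.24·π_2 + 0.16·π_3 + 0.18·π_4
π_3 = 0.3·π_1 + 0.22·π_2 + 0.34·π_3 + 0.26·π_4
Solving with the normalization constraint gives π = (0.2768, 0.2090, 0.2856, 0.2286).
So the stationary probability of Idle is 0.2090.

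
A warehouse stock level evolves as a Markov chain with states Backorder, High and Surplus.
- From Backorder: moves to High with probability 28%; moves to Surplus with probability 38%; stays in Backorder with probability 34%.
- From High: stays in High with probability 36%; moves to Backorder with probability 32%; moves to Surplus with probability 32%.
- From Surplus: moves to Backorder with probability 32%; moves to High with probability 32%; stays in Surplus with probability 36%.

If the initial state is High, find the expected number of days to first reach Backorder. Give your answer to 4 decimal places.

3.1250

Let t(s) be the expected number of days to first reach Backorder from state s, with t(Backorder) = 0. Conditioning on the first day:
t(High) = 1 + 0.36·t(High) + 0.32·t(Surplus)
t(Surplus) = 1 + 0.32·t(High) + 0.36·t(Surplus)
Solving: t(High) = 3.1250, t(Surplus) = 3.1250.
Expected days from High to Backorder: 3.1250.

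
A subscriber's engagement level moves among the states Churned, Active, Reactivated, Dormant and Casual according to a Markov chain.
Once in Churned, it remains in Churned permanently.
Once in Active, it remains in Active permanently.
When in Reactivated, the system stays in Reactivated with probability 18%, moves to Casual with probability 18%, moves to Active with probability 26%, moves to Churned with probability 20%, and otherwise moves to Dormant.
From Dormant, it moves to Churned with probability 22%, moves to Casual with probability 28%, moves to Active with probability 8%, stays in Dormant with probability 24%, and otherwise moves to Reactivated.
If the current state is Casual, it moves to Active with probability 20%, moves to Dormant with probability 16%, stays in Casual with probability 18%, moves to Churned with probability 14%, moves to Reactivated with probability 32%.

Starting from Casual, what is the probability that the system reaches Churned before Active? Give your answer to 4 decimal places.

0.4669

Let h(s) be the probability of absorption at Churned starting from transient state s. Then h(Churned) = 1 and h(Active) = 0. By first-step analysis:
h(Reactivated) = 0.2·1 + 0.26·0 + 0.18·h(Reactivated) + 0.18·h(Dormant) + 0.18·h(Casual)
h(Dormant) = 0.22·1 + 0.08·0 + 0.18·h(Reactivated) + 0.24·h(Dormant) + 0.28·h(Casual)
h(Casual) = 0.14·1 + 0.2·0 + 0.32·h(Reactivated) + 0.16·h(Dormant) + 0.18·h(Casual)
Solving: h(Reactivated) = 0.4722, h(Dormant) = 0.5733, h(Casual) = 0.4669.
Starting from Casual, the probability is 0.4669.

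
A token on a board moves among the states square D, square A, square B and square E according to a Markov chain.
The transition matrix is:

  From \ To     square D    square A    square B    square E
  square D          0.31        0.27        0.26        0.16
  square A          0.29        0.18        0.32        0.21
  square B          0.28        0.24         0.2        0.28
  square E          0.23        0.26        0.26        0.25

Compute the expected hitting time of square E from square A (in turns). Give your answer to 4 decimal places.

4.6676

Let t(s) be the expected number of turns to first reach square E from state s, with t(square E) = 0. Conditioning on the first turn:
t(square D) = 1 + 0.31·t(square D) + 0.27·t(square A) + 0.26·t(square B)
t(square A) = 1 + 0.29·t(square D) + 0.18·t(square A) + 0.32·t(square B)
t(square B) = 1 + 0.28·t(square D) + 0.24·t(square A) + 0.2·t(square B)
Solving: t(square D) = 4.9238, t(square A) = 4.6676, t(square B) = 4.3736.
Expected turns from square A to square E: 4.6676.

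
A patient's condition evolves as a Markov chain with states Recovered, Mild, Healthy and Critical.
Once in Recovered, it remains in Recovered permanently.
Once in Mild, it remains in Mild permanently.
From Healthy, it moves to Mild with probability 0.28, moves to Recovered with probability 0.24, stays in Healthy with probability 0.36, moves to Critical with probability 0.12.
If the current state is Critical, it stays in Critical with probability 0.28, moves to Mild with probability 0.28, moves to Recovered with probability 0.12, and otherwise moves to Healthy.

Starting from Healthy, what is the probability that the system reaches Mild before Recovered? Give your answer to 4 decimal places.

0.5568

Let h(s) be the probability of absorption at Mild starting from transient state s. Then h(Mild) = 1 and h(Recovered) = 0. By first-step analysis:
h(Healthy) = 0.24·0 + 0.28·1 + 0.36·h(Healthy) + 0.12·h(Critical)
h(Critical) = 0.12·0 + 0.28·1 + 0.32·h(Healthy) + 0.28·h(Critical)
Solving: h(Healthy) = 0.5568, h(Critical) = 0.6364.
Starting from Healthy, the probability is 0.5568.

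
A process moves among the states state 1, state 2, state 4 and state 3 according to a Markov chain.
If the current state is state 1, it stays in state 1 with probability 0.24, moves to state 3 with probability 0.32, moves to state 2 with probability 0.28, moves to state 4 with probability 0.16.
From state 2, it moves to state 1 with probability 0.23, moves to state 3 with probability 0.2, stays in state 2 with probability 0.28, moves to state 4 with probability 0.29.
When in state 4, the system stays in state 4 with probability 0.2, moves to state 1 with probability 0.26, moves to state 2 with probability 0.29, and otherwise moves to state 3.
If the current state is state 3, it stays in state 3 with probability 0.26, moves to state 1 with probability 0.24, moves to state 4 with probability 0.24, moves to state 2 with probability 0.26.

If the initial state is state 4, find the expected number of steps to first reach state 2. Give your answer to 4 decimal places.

Let t(s) be the expected number of steps to first reach state 2 from state s, with t(state 2) = 0. Conditioning on the first step:
t(state 1) = 1 + 0.24·t(state 1) + 0.16·t(state 4) + 0.32·t(state 3)
t(state 4) = 1 + 0.26·t(state 1) + 0.2·t(state 4) + 0.25·t(state 3)
t(state 3) = 1 + 0.24·t(state 1) + 0.24·t(state 4) + 0.26·t(state 3)
Solving: t(state 1) = 3.6216, t(state 4) = 3.5791, t(state 3) = 3.6867.
Expected steps from state 4 to state 2: 3.5791.

3.5791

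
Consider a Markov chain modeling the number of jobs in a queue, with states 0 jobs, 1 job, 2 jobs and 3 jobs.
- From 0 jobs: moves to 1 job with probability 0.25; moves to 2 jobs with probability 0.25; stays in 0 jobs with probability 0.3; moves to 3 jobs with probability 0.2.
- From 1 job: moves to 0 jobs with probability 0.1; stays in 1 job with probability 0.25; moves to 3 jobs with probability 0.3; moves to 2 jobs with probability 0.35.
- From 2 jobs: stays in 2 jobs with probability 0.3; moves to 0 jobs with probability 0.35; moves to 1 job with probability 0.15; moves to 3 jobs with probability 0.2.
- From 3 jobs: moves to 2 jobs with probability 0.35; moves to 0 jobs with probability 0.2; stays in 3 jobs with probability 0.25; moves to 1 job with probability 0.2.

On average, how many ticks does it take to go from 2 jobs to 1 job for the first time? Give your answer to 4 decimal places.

5.2397

Let t(s) be the expected number of ticks to first reach 1 job from state s, with t(1 job) = 0. Conditioning on the first tick:
t(0 jobs) = 1 + 0.3·t(0 jobs) + 0.25·t(2 jobs) + 0.2·t(3 jobs)
t(2 jobs) = 1 + 0.35·t(0 jobs) + 0.3·t(2 jobs) + 0.2·t(3 jobs)
t(3 jobs) = 1 + 0.2·t(0 jobs) + 0.35·t(2 jobs) + 0.25·t(3 jobs)
Solving: t(0 jobs) = 4.7406, t(2 jobs) = 5.2397, t(3 jobs) = 5.0427.
Expected ticks from 2 jobs to 1 job: 5.2397.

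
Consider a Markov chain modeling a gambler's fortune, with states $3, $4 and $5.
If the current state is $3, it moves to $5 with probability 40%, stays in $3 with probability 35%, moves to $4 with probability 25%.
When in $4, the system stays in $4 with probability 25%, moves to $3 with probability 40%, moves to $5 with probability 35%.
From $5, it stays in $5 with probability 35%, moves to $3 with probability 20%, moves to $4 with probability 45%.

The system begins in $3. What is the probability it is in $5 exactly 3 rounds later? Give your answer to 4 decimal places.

0.3651

Propagate the distribution vector 3 rounds from $3.
After 0 rounds: (1.0000, 0.0000, 0.0000)
After 1 round: (0.3500, 0.2500, 0.4000)
After 2 rounds: (0.3025, 0.3300, 0.3675)
After 3 rounds: (0.3114, 0.3235, 0.3651)
P(in $5 after 3 rounds) = 0.3651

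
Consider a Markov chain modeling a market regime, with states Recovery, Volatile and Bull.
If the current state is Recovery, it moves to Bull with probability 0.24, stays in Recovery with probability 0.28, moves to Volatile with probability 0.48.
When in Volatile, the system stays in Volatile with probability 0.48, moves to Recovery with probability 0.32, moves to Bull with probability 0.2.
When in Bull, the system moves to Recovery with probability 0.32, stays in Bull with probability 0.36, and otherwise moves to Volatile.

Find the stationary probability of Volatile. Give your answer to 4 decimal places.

0.4396

Let the stationary distribution be π with π = πP and π_1 + π_2 + π_3 = 1.
π_1 = 0.28·π_1 + 0.32·π_2 + 0.32·π_3
π_2 = 0.48·π_1 + 0.48·π_2 + 0.32·π_3
Solving with the normalization constraint gives π = (0.3077, 0.4396, 0.2527).
So the stationary probability of Volatile is 0.4396.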